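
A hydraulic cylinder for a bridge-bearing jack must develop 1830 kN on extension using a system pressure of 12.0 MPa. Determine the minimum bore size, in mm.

D ≈ 441 mm

Extension force acts on the full piston face: F = P × (π/4)D².
D = √(4F / (πP)) = √(4 × 1830 kN / (π × 12.0 MPa))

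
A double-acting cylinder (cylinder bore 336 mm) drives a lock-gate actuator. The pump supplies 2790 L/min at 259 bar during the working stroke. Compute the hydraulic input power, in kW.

W ≈ 1200 kW

Hydraulic power = P × Q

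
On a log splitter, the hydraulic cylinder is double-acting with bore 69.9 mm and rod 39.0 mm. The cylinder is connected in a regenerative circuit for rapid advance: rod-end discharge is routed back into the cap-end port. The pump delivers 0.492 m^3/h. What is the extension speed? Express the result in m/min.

v ≈ 6.86 m/min

In regeneration the rod-end outflow joins the pump flow into the cap end, so the net volume the pump must supply per unit advance equals the rod cross-section area.
Rod cross-section A_rod = π/4 × (39.0 mm)² = 1195 mm^2
v = Q_pump / A_rod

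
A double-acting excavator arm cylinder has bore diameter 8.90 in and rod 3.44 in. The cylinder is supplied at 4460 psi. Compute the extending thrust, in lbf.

Cap-side area A_cap = π/4 × (8.90 in)² = 62.21 in^2
F = P × A_cap = 4460 psi × A_cap

F ≈ 2.77e5 lbf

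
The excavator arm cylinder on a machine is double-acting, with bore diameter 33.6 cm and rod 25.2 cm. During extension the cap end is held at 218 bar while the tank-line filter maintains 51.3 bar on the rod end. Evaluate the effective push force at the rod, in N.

F ≈ 1.73e6 N

Cap-side area A_cap = π/4 × (33.6 cm)² = 886.7 cm^2
Rod-side annular area A_ann = π/4 × (33.6² − 25.2²) = 387.9 cm^2
Net thrust = P_cap·A_cap − P_rod·A_ann = 1.933e6 N − 1.990e5 N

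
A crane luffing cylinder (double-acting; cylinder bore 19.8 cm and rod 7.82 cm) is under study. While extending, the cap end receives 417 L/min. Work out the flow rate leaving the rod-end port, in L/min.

Q_out ≈ 352 L/min

Cap-side area A_cap = π/4 × (19.8 cm)² = 307.9 cm^2
Rod-side annular area A_ann = π/4 × (19.8² − 7.82²) = 259.9 cm^2
Piston speed v = Q_in/A_cap; rod-end outflow Q_out = v × A_ann = Q_in × A_ann/A_cap.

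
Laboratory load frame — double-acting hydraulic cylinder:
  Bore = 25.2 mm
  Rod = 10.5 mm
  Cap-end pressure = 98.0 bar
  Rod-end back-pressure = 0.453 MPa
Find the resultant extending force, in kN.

F ≈ 4.70 kN

Cap-side area A_cap = π/4 × (25.2 mm)² = 498.8 mm^2
Rod-side annular area A_ann = π/4 × (25.2² − 10.5²) = 412.2 mm^2
Net thrust = P_cap·A_cap − P_rod·A_ann = 4.888 kN − 0.1867 kN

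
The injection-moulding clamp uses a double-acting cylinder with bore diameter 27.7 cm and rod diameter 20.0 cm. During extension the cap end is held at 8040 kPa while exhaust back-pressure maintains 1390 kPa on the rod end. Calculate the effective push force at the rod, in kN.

F ≈ 444 kN

Cap-side area A_cap = π/4 × (27.7 cm)² = 602.6 cm^2
Rod-side annular area A_ann = π/4 × (27.7² − 20.0²) = 288.5 cm^2
Net thrust = P_cap·A_cap − P_rod·A_ann = 484.5 kN − 40.10 kN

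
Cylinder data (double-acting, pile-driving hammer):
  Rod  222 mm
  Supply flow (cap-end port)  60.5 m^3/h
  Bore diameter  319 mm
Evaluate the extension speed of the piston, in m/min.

v ≈ 12.6 m/min

Cap-side area A_cap = π/4 × (319 mm)² = 79920 mm^2
v = Q / A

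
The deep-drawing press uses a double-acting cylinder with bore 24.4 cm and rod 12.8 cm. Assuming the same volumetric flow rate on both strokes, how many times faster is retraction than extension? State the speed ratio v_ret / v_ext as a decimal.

v_ret/v_ext ≈ 1.38

Cap-side area A_cap = π/4 × (24.4 cm)² = 467.6 cm^2
Rod-side annular area A_ann = π/4 × (24.4² − 12.8²) = 338.9 cm^2
For equal Q, v ∝ 1/A, so v_ret/v_ext = A_cap/A_ann.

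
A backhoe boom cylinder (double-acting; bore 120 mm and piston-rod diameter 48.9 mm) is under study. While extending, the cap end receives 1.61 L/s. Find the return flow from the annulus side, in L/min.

Cap-side area A_cap = π/4 × (120 mm)² = 11310 mm^2
Rod-side annular area A_ann = π/4 × (120² − 48.9²) = 9432 mm^2
Piston speed v = Q_in/A_cap; rod-end outflow Q_out = v × A_ann = Q_in × A_ann/A_cap.

Q_out ≈ 80.6 L/min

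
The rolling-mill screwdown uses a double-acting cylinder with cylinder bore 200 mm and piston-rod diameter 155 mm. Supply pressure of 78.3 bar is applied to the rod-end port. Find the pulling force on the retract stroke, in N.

F ≈ 98200 N

Rod-side annular area A_ann = π/4 × (200² − 155²) = 12550 mm^2
On retraction the pressure acts on the annular area (bore minus rod).
F = P × A_ann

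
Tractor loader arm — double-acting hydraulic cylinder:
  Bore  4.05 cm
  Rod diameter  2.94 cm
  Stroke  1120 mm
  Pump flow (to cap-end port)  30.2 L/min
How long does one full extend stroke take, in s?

t ≈ 2.87 s

Cap-side area A_cap = π/4 × (4.05 cm)² = 12.88 cm^2
Swept volume V = A × L; t = V / Q = A·L / Q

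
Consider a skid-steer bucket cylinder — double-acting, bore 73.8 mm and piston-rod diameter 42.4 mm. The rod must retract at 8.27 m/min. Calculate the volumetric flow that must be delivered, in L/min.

Rod-side annular area A_ann = π/4 × (73.8² − 42.4²) = 2866 mm^2
Q = A × v

Q ≈ 23.7 L/min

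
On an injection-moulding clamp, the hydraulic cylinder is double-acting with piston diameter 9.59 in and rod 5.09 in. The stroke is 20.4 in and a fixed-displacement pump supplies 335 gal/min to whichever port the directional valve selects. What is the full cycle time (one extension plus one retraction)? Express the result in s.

t ≈ 1.96 s

Cap-side area A_cap = π/4 × (9.59 in)² = 72.23 in^2
Rod-side annular area A_ann = π/4 × (9.59² − 5.09²) = 51.88 in^2
t_ext = A_cap·L/Q = 1.142 s
t_ret = A_ann·L/Q = 0.8206 s
t_cycle = t_ext + t_ret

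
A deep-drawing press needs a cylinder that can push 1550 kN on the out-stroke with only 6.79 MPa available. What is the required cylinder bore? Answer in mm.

D ≈ 539 mm

Extension force acts on the full piston face: F = P × (π/4)D².
D = √(4F / (πP)) = √(4 × 1550 kN / (π × 6.79 MPa))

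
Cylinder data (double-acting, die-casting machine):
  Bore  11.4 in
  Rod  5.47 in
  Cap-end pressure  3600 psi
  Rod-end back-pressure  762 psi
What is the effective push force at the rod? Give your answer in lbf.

Cap-side area A_cap = π/4 × (11.4 in)² = 102.1 in^2
Rod-side annular area A_ann = π/4 × (11.4² − 5.47²) = 78.57 in^2
Net thrust = P_cap·A_cap − P_rod·A_ann = 3.675e5 lbf − 59870 lbf

F ≈ 3.08e5 lbf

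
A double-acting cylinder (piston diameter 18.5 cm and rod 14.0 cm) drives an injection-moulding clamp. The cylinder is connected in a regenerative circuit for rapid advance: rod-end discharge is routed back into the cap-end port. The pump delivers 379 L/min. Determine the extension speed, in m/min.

In regeneration the rod-end outflow joins the pump flow into the cap end, so the net volume the pump must supply per unit advance equals the rod cross-section area.
Rod cross-section A_rod = π/4 × (14.0 cm)² = 153.9 cm^2
v = Q_pump / A_rod

v ≈ 24.6 m/min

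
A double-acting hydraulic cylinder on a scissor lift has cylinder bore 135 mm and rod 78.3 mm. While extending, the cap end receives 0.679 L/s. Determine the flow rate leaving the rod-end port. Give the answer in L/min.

Cap-side area A_cap = π/4 × (135 mm)² = 14310 mm^2
Rod-side annular area A_ann = π/4 × (135² − 78.3²) = 9499 mm^2
Piston speed v = Q_in/A_cap; rod-end outflow Q_out = v × A_ann = Q_in × A_ann/A_cap.

Q_out ≈ 27.0 L/min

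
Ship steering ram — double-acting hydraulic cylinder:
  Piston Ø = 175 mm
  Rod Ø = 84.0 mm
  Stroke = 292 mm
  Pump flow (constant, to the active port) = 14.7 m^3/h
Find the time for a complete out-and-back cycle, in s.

Cap-side area A_cap = π/4 × (175 mm)² = 24050 mm^2
Rod-side annular area A_ann = π/4 × (175² − 84.0²) = 18510 mm^2
t_ext = A_cap·L/Q = 1.720 s
t_ret = A_ann·L/Q = 1.324 s
t_cycle = t_ext + t_ret

t ≈ 3.04 s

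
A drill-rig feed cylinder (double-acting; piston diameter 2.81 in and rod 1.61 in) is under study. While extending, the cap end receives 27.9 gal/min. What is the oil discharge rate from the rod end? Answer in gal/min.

Q_out ≈ 18.7 gal/min

Cap-side area A_cap = π/4 × (2.81 in)² = 6.202 in^2
Rod-side annular area A_ann = π/4 × (2.81² − 1.61²) = 4.166 in^2
Piston speed v = Q_in/A_cap; rod-end outflow Q_out = v × A_ann = Q_in × A_ann/A_cap.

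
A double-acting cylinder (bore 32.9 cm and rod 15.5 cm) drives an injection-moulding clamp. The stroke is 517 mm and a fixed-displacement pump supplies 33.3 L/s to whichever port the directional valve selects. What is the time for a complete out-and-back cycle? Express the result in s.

t ≈ 2.35 s

Cap-side area A_cap = π/4 × (32.9 cm)² = 850.1 cm^2
Rod-side annular area A_ann = π/4 × (32.9² − 15.5²) = 661.4 cm^2
t_ext = A_cap·L/Q = 1.320 s
t_ret = A_ann·L/Q = 1.027 s
t_cycle = t_ext + t_ret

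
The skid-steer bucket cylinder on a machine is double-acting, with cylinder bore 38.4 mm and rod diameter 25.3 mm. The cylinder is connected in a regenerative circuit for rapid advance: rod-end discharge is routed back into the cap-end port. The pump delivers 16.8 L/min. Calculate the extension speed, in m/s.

In regeneration the rod-end outflow joins the pump flow into the cap end, so the net volume the pump must supply per unit advance equals the rod cross-section area.
Rod cross-section A_rod = π/4 × (25.3 mm)² = 502.7 mm^2
v = Q_pump / A_rod

v ≈ 0.557 m/s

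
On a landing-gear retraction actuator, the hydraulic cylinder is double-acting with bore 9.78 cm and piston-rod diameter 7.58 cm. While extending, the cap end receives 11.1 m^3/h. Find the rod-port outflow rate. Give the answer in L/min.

Cap-side area A_cap = π/4 × (9.78 cm)² = 75.12 cm^2
Rod-side annular area A_ann = π/4 × (9.78² − 7.58²) = 30.00 cm^2
Piston speed v = Q_in/A_cap; rod-end outflow Q_out = v × A_ann = Q_in × A_ann/A_cap.

Q_out ≈ 73.9 L/min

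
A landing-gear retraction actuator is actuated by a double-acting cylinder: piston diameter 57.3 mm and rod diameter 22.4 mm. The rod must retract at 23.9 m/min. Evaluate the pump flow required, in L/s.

Q ≈ 0.870 L/s

Rod-side annular area A_ann = π/4 × (57.3² − 22.4²) = 2185 mm^2
Q = A × v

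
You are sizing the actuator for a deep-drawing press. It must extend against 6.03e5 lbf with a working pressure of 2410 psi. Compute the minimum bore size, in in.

Extension force acts on the full piston face: F = P × (π/4)D².
D = √(4F / (πP)) = √(4 × 6.03e5 lbf / (π × 2410 psi))

D ≈ 17.8 in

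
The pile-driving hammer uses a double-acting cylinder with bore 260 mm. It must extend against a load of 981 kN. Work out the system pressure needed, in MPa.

P ≈ 18.5 MPa

Cap-side area A_cap = π/4 × (260 mm)² = 53090 mm^2
P = F / A = 981 kN / A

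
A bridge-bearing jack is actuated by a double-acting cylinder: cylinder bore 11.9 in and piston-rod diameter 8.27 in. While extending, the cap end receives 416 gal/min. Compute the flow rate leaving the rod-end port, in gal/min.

Cap-side area A_cap = π/4 × (11.9 in)² = 111.2 in^2
Rod-side annular area A_ann = π/4 × (11.9² − 8.27²) = 57.50 in^2
Piston speed v = Q_in/A_cap; rod-end outflow Q_out = v × A_ann = Q_in × A_ann/A_cap.

Q_out ≈ 215 gal/min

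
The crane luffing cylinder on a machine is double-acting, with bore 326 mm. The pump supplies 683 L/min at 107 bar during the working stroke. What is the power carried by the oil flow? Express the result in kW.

W ≈ 122 kW

Hydraulic power = P × Q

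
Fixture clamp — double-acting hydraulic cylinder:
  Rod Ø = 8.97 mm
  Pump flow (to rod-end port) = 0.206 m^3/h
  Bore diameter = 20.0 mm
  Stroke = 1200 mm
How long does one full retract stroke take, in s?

Rod-side annular area A_ann = π/4 × (20.0² − 8.97²) = 251.0 mm^2
Swept volume V = A × L; t = V / Q = A·L / Q

t ≈ 5.26 s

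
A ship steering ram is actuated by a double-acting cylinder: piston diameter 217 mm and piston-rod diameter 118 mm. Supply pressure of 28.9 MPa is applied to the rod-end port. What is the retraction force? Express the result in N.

Rod-side annular area A_ann = π/4 × (217² − 118²) = 26050 mm^2
On retraction the pressure acts on the annular area (bore minus rod).
F = P × A_ann

F ≈ 7.53e5 N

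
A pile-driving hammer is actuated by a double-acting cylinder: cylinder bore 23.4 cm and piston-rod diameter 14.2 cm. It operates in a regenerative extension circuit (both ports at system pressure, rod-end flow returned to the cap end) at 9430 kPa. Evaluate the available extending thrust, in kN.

With equal pressure on both faces, forces on the annular region cancel; the net push is pressure × rod cross-section.
Rod cross-section A_rod = π/4 × (14.2 cm)² = 158.4 cm^2
F = P × A_rod

F ≈ 149 kN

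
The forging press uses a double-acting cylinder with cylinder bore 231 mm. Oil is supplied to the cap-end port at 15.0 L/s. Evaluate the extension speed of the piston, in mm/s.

v ≈ 358 mm/s

Cap-side area A_cap = π/4 × (231 mm)² = 41910 mm^2
v = Q / A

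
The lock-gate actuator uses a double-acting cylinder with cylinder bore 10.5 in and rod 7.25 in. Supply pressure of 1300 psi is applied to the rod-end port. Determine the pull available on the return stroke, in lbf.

Rod-side annular area A_ann = π/4 × (10.5² − 7.25²) = 45.31 in^2
On retraction the pressure acts on the annular area (bore minus rod).
F = P × A_ann

F ≈ 58900 lbf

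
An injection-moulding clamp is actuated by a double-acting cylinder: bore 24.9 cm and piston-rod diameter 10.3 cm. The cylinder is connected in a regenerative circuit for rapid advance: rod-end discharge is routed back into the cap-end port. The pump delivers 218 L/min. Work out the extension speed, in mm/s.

In regeneration the rod-end outflow joins the pump flow into the cap end, so the net volume the pump must supply per unit advance equals the rod cross-section area.
Rod cross-section A_rod = π/4 × (10.3 cm)² = 83.32 cm^2
v = Q_pump / A_rod

v ≈ 436 mm/s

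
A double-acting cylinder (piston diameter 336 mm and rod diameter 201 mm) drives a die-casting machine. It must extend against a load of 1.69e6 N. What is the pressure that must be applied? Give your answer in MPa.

P ≈ 19.1 MPa

Cap-side area A_cap = π/4 × (336 mm)² = 88670 mm^2
P = F / A = 1.69e6 N / A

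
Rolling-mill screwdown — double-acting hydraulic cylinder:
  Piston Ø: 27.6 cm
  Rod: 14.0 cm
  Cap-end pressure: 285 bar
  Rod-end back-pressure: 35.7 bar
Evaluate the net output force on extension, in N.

F ≈ 1.55e6 N

Cap-side area A_cap = π/4 × (27.6 cm)² = 598.3 cm^2
Rod-side annular area A_ann = π/4 × (27.6² − 14.0²) = 444.3 cm^2
Net thrust = P_cap·A_cap − P_rod·A_ann = 1.705e6 N − 1.586e5 N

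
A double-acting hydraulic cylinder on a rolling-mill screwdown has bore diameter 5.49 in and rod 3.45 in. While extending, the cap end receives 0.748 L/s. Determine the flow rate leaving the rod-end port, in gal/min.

Q_out ≈ 7.17 gal/min

Cap-side area A_cap = π/4 × (5.49 in)² = 23.67 in^2
Rod-side annular area A_ann = π/4 × (5.49² − 3.45²) = 14.32 in^2
Piston speed v = Q_in/A_cap; rod-end outflow Q_out = v × A_ann = Q_in × A_ann/A_cap.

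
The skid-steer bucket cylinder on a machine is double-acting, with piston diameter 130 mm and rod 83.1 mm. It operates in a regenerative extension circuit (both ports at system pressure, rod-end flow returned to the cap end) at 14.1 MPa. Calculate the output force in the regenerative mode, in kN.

F ≈ 76.5 kN

With equal pressure on both faces, forces on the annular region cancel; the net push is pressure × rod cross-section.
Rod cross-section A_rod = π/4 × (83.1 mm)² = 5424 mm^2
F = P × A_rod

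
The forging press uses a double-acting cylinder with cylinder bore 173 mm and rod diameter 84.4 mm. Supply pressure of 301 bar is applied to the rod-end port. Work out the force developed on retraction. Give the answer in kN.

F ≈ 539 kN

Rod-side annular area A_ann = π/4 × (173² − 84.4²) = 17910 mm^2
On retraction the pressure acts on the annular area (bore minus rod).
F = P × A_ann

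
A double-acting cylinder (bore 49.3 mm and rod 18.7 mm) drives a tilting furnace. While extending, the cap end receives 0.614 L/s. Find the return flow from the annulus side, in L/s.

Q_out ≈ 0.526 L/s

Cap-side area A_cap = π/4 × (49.3 mm)² = 1909 mm^2
Rod-side annular area A_ann = π/4 × (49.3² − 18.7²) = 1634 mm^2
Piston speed v = Q_in/A_cap; rod-end outflow Q_out = v × A_ann = Q_in × A_ann/A_cap.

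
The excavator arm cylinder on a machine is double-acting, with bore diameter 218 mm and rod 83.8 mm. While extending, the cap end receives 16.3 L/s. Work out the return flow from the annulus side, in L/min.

Cap-side area A_cap = π/4 × (218 mm)² = 37330 mm^2
Rod-side annular area A_ann = π/4 × (218² − 83.8²) = 31810 mm^2
Piston speed v = Q_in/A_cap; rod-end outflow Q_out = v × A_ann = Q_in × A_ann/A_cap.

Q_out ≈ 833 L/min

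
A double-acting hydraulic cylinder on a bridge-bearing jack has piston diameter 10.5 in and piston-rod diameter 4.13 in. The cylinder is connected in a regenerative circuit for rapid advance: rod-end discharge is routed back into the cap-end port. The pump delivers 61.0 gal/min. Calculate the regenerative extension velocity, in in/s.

In regeneration the rod-end outflow joins the pump flow into the cap end, so the net volume the pump must supply per unit advance equals the rod cross-section area.
Rod cross-section A_rod = π/4 × (4.13 in)² = 13.40 in^2
v = Q_pump / A_rod

v ≈ 17.5 in/s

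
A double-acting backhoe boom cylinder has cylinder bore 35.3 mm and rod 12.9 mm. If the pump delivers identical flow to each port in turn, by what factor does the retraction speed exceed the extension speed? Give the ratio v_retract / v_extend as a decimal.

v_ret/v_ext ≈ 1.15

Cap-side area A_cap = π/4 × (35.3 mm)² = 978.7 mm^2
Rod-side annular area A_ann = π/4 × (35.3² − 12.9²) = 848.0 mm^2
For equal Q, v ∝ 1/A, so v_ret/v_ext = A_cap/A_ann.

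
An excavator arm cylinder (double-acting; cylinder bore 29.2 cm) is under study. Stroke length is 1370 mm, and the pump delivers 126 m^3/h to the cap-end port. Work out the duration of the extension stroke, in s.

t ≈ 2.62 s

Cap-side area A_cap = π/4 × (29.2 cm)² = 669.7 cm^2
Swept volume V = A × L; t = V / Q = A·L / Q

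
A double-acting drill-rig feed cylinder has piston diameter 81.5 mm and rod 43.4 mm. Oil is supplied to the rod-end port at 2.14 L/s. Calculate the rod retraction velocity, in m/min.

v ≈ 34.4 m/min

Rod-side annular area A_ann = π/4 × (81.5² − 43.4²) = 3737 mm^2
Flow into the rod-end port fills the annular volume.
v = Q / A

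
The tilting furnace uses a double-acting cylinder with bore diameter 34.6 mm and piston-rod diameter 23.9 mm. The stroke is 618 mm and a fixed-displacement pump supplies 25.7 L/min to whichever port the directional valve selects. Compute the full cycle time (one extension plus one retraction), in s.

Cap-side area A_cap = π/4 × (34.6 mm)² = 940.2 mm^2
Rod-side annular area A_ann = π/4 × (34.6² − 23.9²) = 491.6 mm^2
t_ext = A_cap·L/Q = 1.357 s
t_ret = A_ann·L/Q = 0.7093 s
t_cycle = t_ext + t_ret

t ≈ 2.07 s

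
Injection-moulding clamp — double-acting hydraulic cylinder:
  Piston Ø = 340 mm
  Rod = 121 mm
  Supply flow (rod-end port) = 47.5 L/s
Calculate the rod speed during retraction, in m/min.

Rod-side annular area A_ann = π/4 × (340² − 121²) = 79290 mm^2
Flow into the rod-end port fills the annular volume.
v = Q / A

v ≈ 35.9 m/min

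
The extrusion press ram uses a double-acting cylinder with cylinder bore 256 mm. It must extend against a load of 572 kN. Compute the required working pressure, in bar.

P ≈ 111 bar

Cap-side area A_cap = π/4 × (256 mm)² = 51470 mm^2
P = F / A = 572 kN / A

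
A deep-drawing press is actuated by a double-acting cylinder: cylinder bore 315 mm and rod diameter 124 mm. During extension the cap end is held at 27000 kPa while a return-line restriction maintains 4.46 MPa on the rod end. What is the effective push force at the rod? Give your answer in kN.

F ≈ 1810 kN

Cap-side area A_cap = π/4 × (315 mm)² = 77930 mm^2
Rod-side annular area A_ann = π/4 × (315² − 124²) = 65850 mm^2
Net thrust = P_cap·A_cap − P_rod·A_ann = 2104 kN − 293.7 kN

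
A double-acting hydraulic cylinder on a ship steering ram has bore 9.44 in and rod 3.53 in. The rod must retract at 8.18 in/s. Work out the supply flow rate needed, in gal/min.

Rod-side annular area A_ann = π/4 × (9.44² − 3.53²) = 60.20 in^2
Q = A × v

Q ≈ 128 gal/min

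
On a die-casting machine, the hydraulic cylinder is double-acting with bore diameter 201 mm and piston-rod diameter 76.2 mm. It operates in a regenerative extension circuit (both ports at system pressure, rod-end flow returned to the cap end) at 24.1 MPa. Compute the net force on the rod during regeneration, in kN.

F ≈ 110 kN

With equal pressure on both faces, forces on the annular region cancel; the net push is pressure × rod cross-section.
Rod cross-section A_rod = π/4 × (76.2 mm)² = 4560 mm^2
F = P × A_rod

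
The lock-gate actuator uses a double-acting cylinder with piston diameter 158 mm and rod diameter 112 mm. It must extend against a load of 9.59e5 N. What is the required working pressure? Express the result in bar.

P ≈ 489 bar

Cap-side area A_cap = π/4 × (158 mm)² = 19610 mm^2
P = F / A = 9.59e5 N / A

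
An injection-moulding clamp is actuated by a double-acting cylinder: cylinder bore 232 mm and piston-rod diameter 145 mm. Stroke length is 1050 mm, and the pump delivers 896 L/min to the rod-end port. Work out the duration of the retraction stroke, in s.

Rod-side annular area A_ann = π/4 × (232² − 145²) = 25760 mm^2
Swept volume V = A × L; t = V / Q = A·L / Q

t ≈ 1.81 s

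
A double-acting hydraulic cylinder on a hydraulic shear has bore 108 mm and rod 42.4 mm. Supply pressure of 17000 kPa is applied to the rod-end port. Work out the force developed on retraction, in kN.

F ≈ 132 kN

Rod-side annular area A_ann = π/4 × (108² − 42.4²) = 7749 mm^2
On retraction the pressure acts on the annular area (bore minus rod).
F = P × A_ann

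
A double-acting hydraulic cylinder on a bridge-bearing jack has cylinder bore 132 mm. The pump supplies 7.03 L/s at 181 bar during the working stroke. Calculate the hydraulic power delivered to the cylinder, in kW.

W ≈ 127 kW

Hydraulic power = P × Q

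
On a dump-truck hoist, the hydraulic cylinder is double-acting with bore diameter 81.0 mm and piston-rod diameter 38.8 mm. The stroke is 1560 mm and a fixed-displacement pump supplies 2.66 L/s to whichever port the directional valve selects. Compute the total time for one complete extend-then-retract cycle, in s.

t ≈ 5.35 s

Cap-side area A_cap = π/4 × (81.0 mm)² = 5153 mm^2
Rod-side annular area A_ann = π/4 × (81.0² − 38.8²) = 3971 mm^2
t_ext = A_cap·L/Q = 3.022 s
t_ret = A_ann·L/Q = 2.329 s
t_cycle = t_ext + t_ret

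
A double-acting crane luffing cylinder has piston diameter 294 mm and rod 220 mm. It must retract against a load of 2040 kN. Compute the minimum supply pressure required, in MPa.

P ≈ 68.3 MPa

Rod-side annular area A_ann = π/4 × (294² − 220²) = 29870 mm^2
Retraction: pressure acts on the annular area.
P = F / A = 2040 kN / A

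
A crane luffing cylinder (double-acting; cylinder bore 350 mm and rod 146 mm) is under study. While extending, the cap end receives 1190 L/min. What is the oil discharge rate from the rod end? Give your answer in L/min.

Q_out ≈ 983 L/min

Cap-side area A_cap = π/4 × (350 mm)² = 96210 mm^2
Rod-side annular area A_ann = π/4 × (350² − 146²) = 79470 mm^2
Piston speed v = Q_in/A_cap; rod-end outflow Q_out = v × A_ann = Q_in × A_ann/A_cap.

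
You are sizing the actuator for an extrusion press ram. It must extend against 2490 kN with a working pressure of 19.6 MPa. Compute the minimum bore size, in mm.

D ≈ 402 mm

Extension force acts on the full piston face: F = P × (π/4)D².
D = √(4F / (πP)) = √(4 × 2490 kN / (π × 19.6 MPa))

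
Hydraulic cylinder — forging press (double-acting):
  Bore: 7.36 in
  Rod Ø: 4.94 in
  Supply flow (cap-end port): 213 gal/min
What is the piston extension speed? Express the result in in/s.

v ≈ 19.3 in/s

Cap-side area A_cap = π/4 × (7.36 in)² = 42.54 in^2
v = Q / A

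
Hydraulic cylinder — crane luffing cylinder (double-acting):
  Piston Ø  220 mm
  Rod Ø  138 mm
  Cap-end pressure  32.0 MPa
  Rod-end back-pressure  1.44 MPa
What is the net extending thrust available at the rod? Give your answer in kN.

F ≈ 1180 kN

Cap-side area A_cap = π/4 × (220 mm)² = 38010 mm^2
Rod-side annular area A_ann = π/4 × (220² − 138²) = 23060 mm^2
Net thrust = P_cap·A_cap − P_rod·A_ann = 1216 kN − 33.20 kN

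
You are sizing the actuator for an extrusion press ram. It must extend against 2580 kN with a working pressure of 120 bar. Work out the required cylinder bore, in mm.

Extension force acts on the full piston face: F = P × (π/4)D².
D = √(4F / (πP)) = √(4 × 2580 kN / (π × 120 bar))

D ≈ 523 mm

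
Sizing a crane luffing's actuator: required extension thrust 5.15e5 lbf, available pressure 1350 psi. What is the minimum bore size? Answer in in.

Extension force acts on the full piston face: F = P × (π/4)D².
D = √(4F / (πP)) = √(4 × 5.15e5 lbf / (π × 1350 psi))

D ≈ 22.0 in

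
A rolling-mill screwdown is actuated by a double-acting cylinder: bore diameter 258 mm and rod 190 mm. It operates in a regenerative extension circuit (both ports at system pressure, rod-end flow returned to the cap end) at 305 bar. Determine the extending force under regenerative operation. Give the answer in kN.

F ≈ 865 kN

With equal pressure on both faces, forces on the annular region cancel; the net push is pressure × rod cross-section.
Rod cross-section A_rod = π/4 × (190 mm)² = 28350 mm^2
F = P × A_rod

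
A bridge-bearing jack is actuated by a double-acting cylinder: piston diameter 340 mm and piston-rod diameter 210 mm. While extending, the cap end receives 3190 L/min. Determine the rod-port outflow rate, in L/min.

Q_out ≈ 1970 L/min

Cap-side area A_cap = π/4 × (340 mm)² = 90790 mm^2
Rod-side annular area A_ann = π/4 × (340² − 210²) = 56160 mm^2
Piston speed v = Q_in/A_cap; rod-end outflow Q_out = v × A_ann = Q_in × A_ann/A_cap.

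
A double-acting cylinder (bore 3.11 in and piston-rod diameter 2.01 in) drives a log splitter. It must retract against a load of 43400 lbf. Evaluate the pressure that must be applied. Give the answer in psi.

Rod-side annular area A_ann = π/4 × (3.11² − 2.01²) = 4.423 in^2
Retraction: pressure acts on the annular area.
P = F / A = 43400 lbf / A

P ≈ 9810 psi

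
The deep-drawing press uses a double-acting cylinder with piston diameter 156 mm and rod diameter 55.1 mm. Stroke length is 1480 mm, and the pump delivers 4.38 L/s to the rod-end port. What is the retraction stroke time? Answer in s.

t ≈ 5.65 s

Rod-side annular area A_ann = π/4 × (156² − 55.1²) = 16730 mm^2
Swept volume V = A × L; t = V / Q = A·L / Q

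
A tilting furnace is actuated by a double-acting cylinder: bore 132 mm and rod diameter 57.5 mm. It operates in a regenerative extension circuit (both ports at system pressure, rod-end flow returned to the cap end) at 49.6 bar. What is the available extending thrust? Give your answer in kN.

With equal pressure on both faces, forces on the annular region cancel; the net push is pressure × rod cross-section.
Rod cross-section A_rod = π/4 × (57.5 mm)² = 2597 mm^2
F = P × A_rod

F ≈ 12.9 kN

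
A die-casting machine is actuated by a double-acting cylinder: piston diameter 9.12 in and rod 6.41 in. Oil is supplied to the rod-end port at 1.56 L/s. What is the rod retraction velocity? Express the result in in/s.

v ≈ 2.88 in/s

Rod-side annular area A_ann = π/4 × (9.12² − 6.41²) = 33.05 in^2
Flow into the rod-end port fills the annular volume.
v = Q / A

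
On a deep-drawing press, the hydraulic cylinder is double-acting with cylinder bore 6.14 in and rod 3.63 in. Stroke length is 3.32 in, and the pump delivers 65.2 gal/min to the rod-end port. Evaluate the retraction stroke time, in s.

t ≈ 0.255 s

Rod-side annular area A_ann = π/4 × (6.14² − 3.63²) = 19.26 in^2
Swept volume V = A × L; t = V / Q = A·L / Q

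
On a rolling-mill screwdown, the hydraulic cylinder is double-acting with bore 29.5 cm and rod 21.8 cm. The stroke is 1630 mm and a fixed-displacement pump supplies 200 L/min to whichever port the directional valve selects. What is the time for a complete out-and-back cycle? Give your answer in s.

t ≈ 48.6 s

Cap-side area A_cap = π/4 × (29.5 cm)² = 683.5 cm^2
Rod-side annular area A_ann = π/4 × (29.5² − 21.8²) = 310.2 cm^2
t_ext = A_cap·L/Q = 33.42 s
t_ret = A_ann·L/Q = 15.17 s
t_cycle = t_ext + t_ret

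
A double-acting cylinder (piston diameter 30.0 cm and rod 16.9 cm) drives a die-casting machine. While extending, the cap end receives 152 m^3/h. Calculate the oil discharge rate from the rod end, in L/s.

Q_out ≈ 28.8 L/s

Cap-side area A_cap = π/4 × (30.0 cm)² = 706.9 cm^2
Rod-side annular area A_ann = π/4 × (30.0² − 16.9²) = 482.5 cm^2
Piston speed v = Q_in/A_cap; rod-end outflow Q_out = v × A_ann = Q_in × A_ann/A_cap.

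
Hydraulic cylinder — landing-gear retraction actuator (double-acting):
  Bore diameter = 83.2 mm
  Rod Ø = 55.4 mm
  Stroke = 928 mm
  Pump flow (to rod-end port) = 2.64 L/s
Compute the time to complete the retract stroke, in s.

t ≈ 1.06 s

Rod-side annular area A_ann = π/4 × (83.2² − 55.4²) = 3026 mm^2
Swept volume V = A × L; t = V / Q = A·L / Q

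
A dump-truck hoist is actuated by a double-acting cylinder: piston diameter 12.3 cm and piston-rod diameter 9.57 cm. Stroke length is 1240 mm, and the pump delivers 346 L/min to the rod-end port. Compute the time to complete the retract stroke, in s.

t ≈ 1.01 s

Rod-side annular area A_ann = π/4 × (12.3² − 9.57²) = 46.89 cm^2
Swept volume V = A × L; t = V / Q = A·L / Q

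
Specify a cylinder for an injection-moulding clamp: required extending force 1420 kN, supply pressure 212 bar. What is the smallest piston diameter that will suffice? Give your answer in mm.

Extension force acts on the full piston face: F = P × (π/4)D².
D = √(4F / (πP)) = √(4 × 1420 kN / (π × 212 bar))

D ≈ 292 mm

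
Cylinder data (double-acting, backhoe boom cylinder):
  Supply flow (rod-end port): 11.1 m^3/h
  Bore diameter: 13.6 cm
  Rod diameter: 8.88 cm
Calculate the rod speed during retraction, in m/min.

Rod-side annular area A_ann = π/4 × (13.6² − 8.88²) = 83.34 cm^2
Flow into the rod-end port fills the annular volume.
v = Q / A

v ≈ 22.2 m/min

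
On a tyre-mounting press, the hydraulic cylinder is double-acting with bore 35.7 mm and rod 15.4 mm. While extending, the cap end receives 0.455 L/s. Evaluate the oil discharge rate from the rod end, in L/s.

Q_out ≈ 0.370 L/s

Cap-side area A_cap = π/4 × (35.7 mm)² = 1001 mm^2
Rod-side annular area A_ann = π/4 × (35.7² − 15.4²) = 814.7 mm^2
Piston speed v = Q_in/A_cap; rod-end outflow Q_out = v × A_ann = Q_in × A_ann/A_cap.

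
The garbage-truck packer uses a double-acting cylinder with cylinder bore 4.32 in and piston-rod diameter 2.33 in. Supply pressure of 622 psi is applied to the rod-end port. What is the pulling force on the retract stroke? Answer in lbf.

Rod-side annular area A_ann = π/4 × (4.32² − 2.33²) = 10.39 in^2
On retraction the pressure acts on the annular area (bore minus rod).
F = P × A_ann

F ≈ 6460 lbf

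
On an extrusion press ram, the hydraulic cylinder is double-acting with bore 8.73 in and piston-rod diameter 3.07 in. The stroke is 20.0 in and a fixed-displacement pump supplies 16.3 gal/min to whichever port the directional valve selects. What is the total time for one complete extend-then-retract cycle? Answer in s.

Cap-side area A_cap = π/4 × (8.73 in)² = 59.86 in^2
Rod-side annular area A_ann = π/4 × (8.73² − 3.07²) = 52.46 in^2
t_ext = A_cap·L/Q = 19.08 s
t_ret = A_ann·L/Q = 16.72 s
t_cycle = t_ext + t_ret

t ≈ 35.8 s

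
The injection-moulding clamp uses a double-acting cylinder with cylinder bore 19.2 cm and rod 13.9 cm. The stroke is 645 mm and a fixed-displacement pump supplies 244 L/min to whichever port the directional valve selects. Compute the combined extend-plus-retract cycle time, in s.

Cap-side area A_cap = π/4 × (19.2 cm)² = 289.5 cm^2
Rod-side annular area A_ann = π/4 × (19.2² − 13.9²) = 137.8 cm^2
t_ext = A_cap·L/Q = 4.592 s
t_ret = A_ann·L/Q = 2.185 s
t_cycle = t_ext + t_ret

t ≈ 6.78 s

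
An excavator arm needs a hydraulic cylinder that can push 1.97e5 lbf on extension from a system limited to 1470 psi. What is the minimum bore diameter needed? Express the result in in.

Extension force acts on the full piston face: F = P × (π/4)D².
D = √(4F / (πP)) = √(4 × 1.97e5 lbf / (π × 1470 psi))

D ≈ 13.1 in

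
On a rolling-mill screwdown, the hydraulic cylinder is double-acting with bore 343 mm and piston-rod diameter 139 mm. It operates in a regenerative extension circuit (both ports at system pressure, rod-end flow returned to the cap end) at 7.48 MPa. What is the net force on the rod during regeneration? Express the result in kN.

F ≈ 114 kN

With equal pressure on both faces, forces on the annular region cancel; the net push is pressure × rod cross-section.
Rod cross-section A_rod = π/4 × (139 mm)² = 15170 mm^2
F = P × A_rod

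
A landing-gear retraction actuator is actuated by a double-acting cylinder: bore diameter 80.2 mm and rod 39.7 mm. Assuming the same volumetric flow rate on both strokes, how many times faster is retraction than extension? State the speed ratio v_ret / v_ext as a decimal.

Cap-side area A_cap = π/4 × (80.2 mm)² = 5052 mm^2
Rod-side annular area A_ann = π/4 × (80.2² − 39.7²) = 3814 mm^2
For equal Q, v ∝ 1/A, so v_ret/v_ext = A_cap/A_ann.

v_ret/v_ext ≈ 1.32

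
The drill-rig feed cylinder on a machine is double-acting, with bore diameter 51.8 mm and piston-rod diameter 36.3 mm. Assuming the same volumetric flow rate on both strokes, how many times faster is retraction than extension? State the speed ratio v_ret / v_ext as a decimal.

v_ret/v_ext ≈ 1.96

Cap-side area A_cap = π/4 × (51.8 mm)² = 2107 mm^2
Rod-side annular area A_ann = π/4 × (51.8² − 36.3²) = 1073 mm^2
For equal Q, v ∝ 1/A, so v_ret/v_ext = A_cap/A_ann.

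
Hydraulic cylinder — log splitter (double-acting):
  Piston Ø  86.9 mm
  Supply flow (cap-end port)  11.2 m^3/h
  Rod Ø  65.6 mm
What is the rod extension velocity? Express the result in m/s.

v ≈ 0.525 m/s

Cap-side area A_cap = π/4 × (86.9 mm)² = 5931 mm^2
v = Q / A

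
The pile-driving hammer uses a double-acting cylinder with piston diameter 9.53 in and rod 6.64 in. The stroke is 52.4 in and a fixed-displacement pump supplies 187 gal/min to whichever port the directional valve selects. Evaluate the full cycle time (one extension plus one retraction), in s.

t ≈ 7.86 s

Cap-side area A_cap = π/4 × (9.53 in)² = 71.33 in^2
Rod-side annular area A_ann = π/4 × (9.53² − 6.64²) = 36.70 in^2
t_ext = A_cap·L/Q = 5.192 s
t_ret = A_ann·L/Q = 2.671 s
t_cycle = t_ext + t_ret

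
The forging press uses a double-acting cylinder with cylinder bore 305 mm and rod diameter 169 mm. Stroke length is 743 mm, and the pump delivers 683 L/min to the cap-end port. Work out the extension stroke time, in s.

t ≈ 4.77 s

Cap-side area A_cap = π/4 × (305 mm)² = 73060 mm^2
Swept volume V = A × L; t = V / Q = A·L / Q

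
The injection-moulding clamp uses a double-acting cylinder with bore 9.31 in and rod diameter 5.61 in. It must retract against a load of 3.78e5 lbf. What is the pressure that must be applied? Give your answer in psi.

Rod-side annular area A_ann = π/4 × (9.31² − 5.61²) = 43.36 in^2
Retraction: pressure acts on the annular area.
P = F / A = 3.78e5 lbf / A

P ≈ 8720 psi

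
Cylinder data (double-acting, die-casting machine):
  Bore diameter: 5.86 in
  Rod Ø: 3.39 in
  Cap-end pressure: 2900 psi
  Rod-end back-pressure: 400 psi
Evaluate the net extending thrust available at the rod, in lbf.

Cap-side area A_cap = π/4 × (5.86 in)² = 26.97 in^2
Rod-side annular area A_ann = π/4 × (5.86² − 3.39²) = 17.94 in^2
Net thrust = P_cap·A_cap − P_rod·A_ann = 78210 lbf − 7178 lbf

F ≈ 71000 lbf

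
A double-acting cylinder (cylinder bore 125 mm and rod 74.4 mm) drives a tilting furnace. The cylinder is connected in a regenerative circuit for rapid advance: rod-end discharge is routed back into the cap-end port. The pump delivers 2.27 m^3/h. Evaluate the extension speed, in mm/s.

In regeneration the rod-end outflow joins the pump flow into the cap end, so the net volume the pump must supply per unit advance equals the rod cross-section area.
Rod cross-section A_rod = π/4 × (74.4 mm)² = 4347 mm^2
v = Q_pump / A_rod

v ≈ 145 mm/s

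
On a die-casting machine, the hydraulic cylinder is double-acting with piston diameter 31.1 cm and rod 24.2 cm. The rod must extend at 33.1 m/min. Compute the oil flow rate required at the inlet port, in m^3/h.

Q ≈ 151 m^3/h

Cap-side area A_cap = π/4 × (31.1 cm)² = 759.6 cm^2
Q = A × v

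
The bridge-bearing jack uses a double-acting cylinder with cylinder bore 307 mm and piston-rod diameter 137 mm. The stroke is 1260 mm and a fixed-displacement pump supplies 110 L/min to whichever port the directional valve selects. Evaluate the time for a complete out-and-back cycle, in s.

Cap-side area A_cap = π/4 × (307 mm)² = 74020 mm^2
Rod-side annular area A_ann = π/4 × (307² − 137²) = 59280 mm^2
t_ext = A_cap·L/Q = 50.87 s
t_ret = A_ann·L/Q = 40.74 s
t_cycle = t_ext + t_ret

t ≈ 91.6 s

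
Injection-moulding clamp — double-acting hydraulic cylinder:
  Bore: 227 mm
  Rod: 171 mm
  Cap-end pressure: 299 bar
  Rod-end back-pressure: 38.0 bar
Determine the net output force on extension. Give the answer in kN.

Cap-side area A_cap = π/4 × (227 mm)² = 40470 mm^2
Rod-side annular area A_ann = π/4 × (227² − 171²) = 17500 mm^2
Net thrust = P_cap·A_cap − P_rod·A_ann = 1210 kN − 66.52 kN

F ≈ 1140 kN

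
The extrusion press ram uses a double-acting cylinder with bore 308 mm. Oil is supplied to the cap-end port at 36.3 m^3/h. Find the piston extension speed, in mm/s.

Cap-side area A_cap = π/4 × (308 mm)² = 74510 mm^2
v = Q / A

v ≈ 135 mm/s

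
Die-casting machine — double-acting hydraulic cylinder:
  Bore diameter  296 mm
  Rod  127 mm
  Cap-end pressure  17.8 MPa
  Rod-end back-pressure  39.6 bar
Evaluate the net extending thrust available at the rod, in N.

F ≈ 1.00e6 N

Cap-side area A_cap = π/4 × (296 mm)² = 68810 mm^2
Rod-side annular area A_ann = π/4 × (296² − 127²) = 56150 mm^2
Net thrust = P_cap·A_cap − P_rod·A_ann = 1.225e6 N − 2.223e5 N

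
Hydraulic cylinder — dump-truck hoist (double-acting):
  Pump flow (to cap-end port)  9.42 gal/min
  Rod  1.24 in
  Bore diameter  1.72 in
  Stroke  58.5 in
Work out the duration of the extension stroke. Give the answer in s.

t ≈ 3.75 s

Cap-side area A_cap = π/4 × (1.72 in)² = 2.324 in^2
Swept volume V = A × L; t = V / Q = A·L / Q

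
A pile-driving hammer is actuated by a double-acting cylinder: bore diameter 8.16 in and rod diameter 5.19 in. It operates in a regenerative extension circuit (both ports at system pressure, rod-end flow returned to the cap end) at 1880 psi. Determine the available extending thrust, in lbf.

With equal pressure on both faces, forces on the annular region cancel; the net push is pressure × rod cross-section.
Rod cross-section A_rod = π/4 × (5.19 in)² = 21.16 in^2
F = P × A_rod

F ≈ 39800 lbf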